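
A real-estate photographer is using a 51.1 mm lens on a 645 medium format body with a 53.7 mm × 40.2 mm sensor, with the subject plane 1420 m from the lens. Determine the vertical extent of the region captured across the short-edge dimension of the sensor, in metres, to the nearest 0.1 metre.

1117.1 m

dₒ: 1420 m = 1.42e+06 mm.
Similar triangles through the lens centre give W/dₒ = h/dᵢ; with 1/f = 1/dₒ + 1/dᵢ this gives W = h·(dₒ − f)/f.
W = 40.2 mm × (1.42e+06 − 51.1) / 51.1 = 40.2 × 27787.6497 ≈ 1117063.518 mm = 1117.06 m.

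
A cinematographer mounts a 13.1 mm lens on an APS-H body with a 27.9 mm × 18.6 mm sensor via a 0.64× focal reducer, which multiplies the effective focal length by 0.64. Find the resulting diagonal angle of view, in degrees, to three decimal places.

126.864°

Effective focal length f = 13.1 × 0.64 = 8.384 mm.
Sensor diagonal = √(27.9² + 18.6²) = √1124.3700 ≈ 33.5316 mm.
α = 2·arctan(33.532 / (2 × 8.384)) = 2·arctan(1.99974) ≈ 126.8639°.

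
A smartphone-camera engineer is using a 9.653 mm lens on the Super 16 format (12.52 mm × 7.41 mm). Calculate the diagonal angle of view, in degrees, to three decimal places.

Sensor diagonal = √(12.52² + 7.41²) = √211.6585 ≈ 14.5485 mm.
Angle of view α = 2·arctan(d/2f) with d = 14.5485 mm and f = 9.653 mm.
d/2f = 0.75357; arctan(0.75357) ≈ 37.0007°, so α ≈ 74.0014°.

74.001°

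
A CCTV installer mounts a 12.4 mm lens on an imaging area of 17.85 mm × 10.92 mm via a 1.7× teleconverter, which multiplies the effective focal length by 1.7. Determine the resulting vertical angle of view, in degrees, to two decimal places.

29.04°

Effective focal length f = 12.4 × 1.7 = 21.08 mm.
α = 2·arctan(10.92 / (2 × 21.08)) = 2·arctan(0.25901) ≈ 29.0425°.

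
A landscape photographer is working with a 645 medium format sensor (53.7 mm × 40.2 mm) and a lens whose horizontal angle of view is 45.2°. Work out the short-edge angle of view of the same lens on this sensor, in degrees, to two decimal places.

34.62°

From the horizontal AOV: f = 53.7 / (2·tan(22.6°)) = 53.7 / 0.83252 ≈ 64.5030 mm.
Short-edge AOV = 2·arctan(40.2 / (2 × 64.5030)) = 2·arctan(0.31161) ≈ 34.6155°.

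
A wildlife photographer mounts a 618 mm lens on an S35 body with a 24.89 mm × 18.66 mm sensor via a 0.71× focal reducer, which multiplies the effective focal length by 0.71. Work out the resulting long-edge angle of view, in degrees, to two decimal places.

Effective focal length f = 618 × 0.71 = 438.78 mm.
α = 2·arctan(24.89 / (2 × 438.78)) = 2·arctan(0.02836) ≈ 3.2493°.

3.25°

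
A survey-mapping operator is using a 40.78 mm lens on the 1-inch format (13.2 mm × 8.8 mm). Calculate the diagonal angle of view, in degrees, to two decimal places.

22.01°

Sensor diagonal = √(13.2² + 8.8²) = √251.6800 ≈ 15.8644 mm.
Angle of view α = 2·arctan(d/2f) with d = 15.8644 mm and f = 40.78 mm.
d/2f = 0.19451; arctan(0.19451) ≈ 11.0073°, so α ≈ 22.0146°.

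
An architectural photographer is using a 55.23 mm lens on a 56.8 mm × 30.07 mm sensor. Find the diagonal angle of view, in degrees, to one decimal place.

Sensor diagonal = √(56.8² + 30.07²) = √4130.4449 ≈ 64.2685 mm.
Angle of view α = 2·arctan(d/2f) with d = 64.2685 mm and f = 55.23 mm.
d/2f = 0.58183; arctan(0.58183) ≈ 30.1920°, so α ≈ 60.3839°.

60.4°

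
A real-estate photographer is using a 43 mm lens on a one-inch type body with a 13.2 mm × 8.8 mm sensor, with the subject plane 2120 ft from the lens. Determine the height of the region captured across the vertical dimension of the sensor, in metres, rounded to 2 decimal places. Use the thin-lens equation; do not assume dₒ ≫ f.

dₒ: 2120 ft × 304.8 mm/ft = 646175.98 mm.
Similar triangles through the lens centre give W/dₒ = h/dᵢ; with 1/f = 1/dₒ + 1/dᵢ this gives W = h·(dₒ − f)/f.
W = 8.8 mm × (646176 − 43) / 43 = 8.8 × 15026.3484 ≈ 132231.866 mm = 132.232 m.

132.23 m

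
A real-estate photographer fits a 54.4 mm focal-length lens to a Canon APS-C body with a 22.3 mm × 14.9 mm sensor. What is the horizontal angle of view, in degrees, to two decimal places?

Angle of view α = 2·arctan(w/2f) with w = 22.3 mm and f = 54.4 mm.
w/2f = 0.20496; arctan(0.20496) ≈ 11.5831°, so α ≈ 23.1662°.

23.17°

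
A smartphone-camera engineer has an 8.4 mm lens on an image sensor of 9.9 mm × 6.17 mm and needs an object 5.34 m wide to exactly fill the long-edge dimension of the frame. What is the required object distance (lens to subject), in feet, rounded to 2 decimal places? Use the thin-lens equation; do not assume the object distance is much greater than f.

W: 5.34 m = 5340 mm.
Magnification m = w/W = dᵢ/dₒ; combined with 1/f = 1/dₒ + 1/dᵢ this gives dₒ = f·(1 + W/w).
dₒ = 8.4 mm × (1 + 5340/9.9) = 8.4 × 540.3939 ≈ 4539.309 mm = 4539.309/304.8 ft = 14.8927 ft.

14.89 ft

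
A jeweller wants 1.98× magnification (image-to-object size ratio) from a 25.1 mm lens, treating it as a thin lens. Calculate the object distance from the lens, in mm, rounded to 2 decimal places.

37.78 mm

With m = dᵢ/dₒ and 1/f = 1/dₒ + 1/dᵢ, substituting dᵢ = m·dₒ gives 1/f = (1 + 1/m)/dₒ, hence dₒ = f·(1 + 1/m).
dₒ = 25.1 × (1 + 1/1.98) = 25.1 × 1.50505 ≈ 37.777 mm.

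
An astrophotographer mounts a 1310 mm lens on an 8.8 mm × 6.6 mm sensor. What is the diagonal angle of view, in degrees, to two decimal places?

Sensor diagonal = √(8.8² + 6.6²) = √121.0000 ≈ 11.0000 mm.
Angle of view α = 2·arctan(d/2f) with d = 11.0000 mm and f = 1310 mm.
d/2f = 0.00420; arctan(0.00420) ≈ 0.2406°, so α ≈ 0.4811°.

0.48°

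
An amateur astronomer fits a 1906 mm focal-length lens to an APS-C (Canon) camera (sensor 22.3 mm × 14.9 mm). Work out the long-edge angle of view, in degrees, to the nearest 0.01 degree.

Angle of view α = 2·arctan(w/2f) with w = 22.3 mm and f = 1906 mm.
w/2f = 0.00585; arctan(0.00585) ≈ 0.3352°, so α ≈ 0.6703°.

0.67°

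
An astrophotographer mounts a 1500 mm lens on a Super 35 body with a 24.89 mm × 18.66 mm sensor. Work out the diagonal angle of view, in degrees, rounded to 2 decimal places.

Sensor diagonal = √(24.89² + 18.66²) = √967.7077 ≈ 31.1080 mm.
Angle of view α = 2·arctan(d/2f) with d = 31.1080 mm and f = 1500 mm.
d/2f = 0.01037; arctan(0.01037) ≈ 0.5941°, so α ≈ 1.1882°.

1.19°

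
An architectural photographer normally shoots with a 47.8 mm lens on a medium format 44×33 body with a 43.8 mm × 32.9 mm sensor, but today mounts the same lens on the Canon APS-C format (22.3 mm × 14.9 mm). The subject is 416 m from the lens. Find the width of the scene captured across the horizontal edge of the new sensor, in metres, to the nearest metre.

194 m

The focal length stays 47.8 mm; the relevant sensor dimension is now w = 22.3 mm. Object distance dₒ = 416 m = 416000 mm.
Thin-lens field width W = w·(dₒ − f)/f = 22.3 × (416000 − 47.8)/47.8 ≈ 194053.014 mm = 194.053 m.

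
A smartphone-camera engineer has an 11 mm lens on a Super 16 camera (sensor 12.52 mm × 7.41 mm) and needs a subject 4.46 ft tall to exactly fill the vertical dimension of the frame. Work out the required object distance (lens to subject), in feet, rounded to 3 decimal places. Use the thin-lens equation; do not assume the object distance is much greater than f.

W: 4.46 ft × 304.8 mm/ft = 1359.41 mm.
Magnification m = h/W = dᵢ/dₒ; combined with 1/f = 1/dₒ + 1/dᵢ this gives dₒ = f·(1 + W/h).
dₒ = 11 mm × (1 + 1359.41/7.41) = 11 × 184.4559 ≈ 2029.015 mm = 2029.015/304.8 ft = 6.65687 ft.

6.657 ft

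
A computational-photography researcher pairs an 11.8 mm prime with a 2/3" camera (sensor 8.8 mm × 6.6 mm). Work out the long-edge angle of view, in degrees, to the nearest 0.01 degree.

40.90°

Angle of view α = 2·arctan(w/2f) with w = 8.8 mm and f = 11.8 mm.
w/2f = 0.37288; arctan(0.37288) ≈ 20.4495°, so α ≈ 40.8991°.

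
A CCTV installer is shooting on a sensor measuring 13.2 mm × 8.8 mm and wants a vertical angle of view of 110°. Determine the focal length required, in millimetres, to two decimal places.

From α = 2·arctan(h/2f) we get f = h / (2·tan(α/2)).
With h = 8.8 mm and α/2 = 55°, tan(α/2) ≈ 1.42815, so f ≈ 8.8 / 2.85630 ≈ 3.0809 mm.

3.08 mm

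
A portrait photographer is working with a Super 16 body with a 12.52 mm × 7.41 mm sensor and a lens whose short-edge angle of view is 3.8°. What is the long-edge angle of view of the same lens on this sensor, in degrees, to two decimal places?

6.42°

From the short-edge AOV: f = 7.41 / (2·tan(1.9°)) = 7.41 / 0.06635 ≈ 111.6858 mm.
Long-edge AOV = 2·arctan(12.52 / (2 × 111.6858)) = 2·arctan(0.05605) ≈ 6.4162°.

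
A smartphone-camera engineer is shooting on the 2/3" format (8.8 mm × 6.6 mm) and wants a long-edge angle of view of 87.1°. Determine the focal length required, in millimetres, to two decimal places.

From α = 2·arctan(w/2f) we get f = w / (2·tan(α/2)).
With w = 8.8 mm and α/2 = 43.55°, tan(α/2) ≈ 0.95062, so f ≈ 8.8 / 1.90125 ≈ 4.6285 mm.

4.63 mm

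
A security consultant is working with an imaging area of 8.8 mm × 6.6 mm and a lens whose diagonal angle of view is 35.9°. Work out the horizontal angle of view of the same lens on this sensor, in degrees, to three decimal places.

29.059°

Sensor diagonal = √(8.8² + 6.6²) = √121.0000 ≈ 11.0000 mm.
From the diagonal AOV: f = 11.0000 / (2·tan(17.95°)) = 11.0000 / 0.64791 ≈ 16.9777 mm.
Horizontal AOV = 2·arctan(8.8 / (2 × 16.9777)) = 2·arctan(0.25916) ≈ 29.0587°.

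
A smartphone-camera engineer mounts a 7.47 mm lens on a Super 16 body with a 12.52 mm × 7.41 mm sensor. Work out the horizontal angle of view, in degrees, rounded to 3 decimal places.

79.927°

Angle of view α = 2·arctan(w/2f) with w = 12.52 mm and f = 7.47 mm.
w/2f = 0.83802; arctan(0.83802) ≈ 39.9636°, so α ≈ 79.9273°.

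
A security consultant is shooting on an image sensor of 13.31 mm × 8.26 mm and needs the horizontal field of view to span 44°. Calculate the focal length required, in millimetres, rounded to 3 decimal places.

16.472 mm

From α = 2·arctan(w/2f) we get f = w / (2·tan(α/2)).
With w = 13.31 mm and α/2 = 22°, tan(α/2) ≈ 0.40403, so f ≈ 13.31 / 0.80805 ≈ 16.4717 mm.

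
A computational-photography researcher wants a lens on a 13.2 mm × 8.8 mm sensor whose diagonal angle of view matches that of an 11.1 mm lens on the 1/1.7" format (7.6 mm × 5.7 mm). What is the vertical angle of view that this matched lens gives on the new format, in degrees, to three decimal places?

26.707°

Sensor diagonal = √(7.6² + 5.7²) = √90.2500 ≈ 9.5000 mm.
Sensor diagonal = √(13.2² + 8.8²) = √251.6800 ≈ 15.8644 mm.
Equal diagonal AOV ⇒ f₂ = f₁ · 15.8644/9.5000 = 11.1 × 1.66994 ≈ 18.5363 mm.
Vertical AOV on the new format = 2·arctan(8.8 / (2 × 18.5363)) = 2·arctan(0.23737) ≈ 26.7065°.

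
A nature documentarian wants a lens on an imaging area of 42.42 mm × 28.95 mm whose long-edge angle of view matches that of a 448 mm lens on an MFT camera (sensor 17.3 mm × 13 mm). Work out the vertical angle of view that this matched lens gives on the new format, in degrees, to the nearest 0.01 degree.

1.51°

Equal long-edge AOV ⇒ f₂ = f₁ · 42.42/17.3 = 448 × 2.45202 ≈ 1098.5064 mm.
Vertical AOV on the new format = 2·arctan(28.95 / (2 × 1098.5064)) = 2·arctan(0.01318) ≈ 1.5099°.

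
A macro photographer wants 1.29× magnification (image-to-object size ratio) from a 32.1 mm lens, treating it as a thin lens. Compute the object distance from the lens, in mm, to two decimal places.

56.98 mm

With m = dᵢ/dₒ and 1/f = 1/dₒ + 1/dᵢ, substituting dᵢ = m·dₒ gives 1/f = (1 + 1/m)/dₒ, hence dₒ = f·(1 + 1/m).
dₒ = 32.1 × (1 + 1/1.29) = 32.1 × 1.77519 ≈ 56.984 mm.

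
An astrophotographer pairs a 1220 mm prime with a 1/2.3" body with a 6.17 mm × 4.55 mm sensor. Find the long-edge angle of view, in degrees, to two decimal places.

0.29°

Angle of view α = 2·arctan(w/2f) with w = 6.17 mm and f = 1220 mm.
w/2f = 0.00253; arctan(0.00253) ≈ 0.1449°, so α ≈ 0.2898°.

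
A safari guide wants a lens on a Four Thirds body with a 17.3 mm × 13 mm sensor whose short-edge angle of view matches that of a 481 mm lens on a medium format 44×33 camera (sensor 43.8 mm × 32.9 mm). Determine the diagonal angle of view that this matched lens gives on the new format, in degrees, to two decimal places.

Equal short-edge AOV ⇒ f₂ = f₁ · 13/32.9 = 481 × 0.39514 ≈ 190.0608 mm.
Sensor diagonal = √(17.3² + 13²) = √468.2900 ≈ 21.6400 mm.
Diagonal AOV on the new format = 2·arctan(21.6400 / (2 × 190.0608)) = 2·arctan(0.05693) ≈ 6.5166°.

6.52°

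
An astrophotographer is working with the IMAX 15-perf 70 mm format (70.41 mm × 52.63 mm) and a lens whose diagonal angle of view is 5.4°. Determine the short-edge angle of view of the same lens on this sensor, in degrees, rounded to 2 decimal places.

Sensor diagonal = √(70.41² + 52.63²) = √7727.4850 ≈ 87.9061 mm.
From the diagonal AOV: f = 87.9061 / (2·tan(2.7°)) = 87.9061 / 0.09432 ≈ 932.0223 mm.
Short-edge AOV = 2·arctan(52.63 / (2 × 932.0223)) = 2·arctan(0.02823) ≈ 3.2346°.

3.23°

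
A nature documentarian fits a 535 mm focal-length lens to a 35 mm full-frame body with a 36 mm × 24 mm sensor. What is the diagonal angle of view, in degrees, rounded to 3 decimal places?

4.631°

Sensor diagonal = √(36² + 24²) = √1872.0000 ≈ 43.2666 mm.
Angle of view α = 2·arctan(d/2f) with d = 43.2666 mm and f = 535 mm.
d/2f = 0.04044; arctan(0.04044) ≈ 2.3156°, so α ≈ 4.6311°.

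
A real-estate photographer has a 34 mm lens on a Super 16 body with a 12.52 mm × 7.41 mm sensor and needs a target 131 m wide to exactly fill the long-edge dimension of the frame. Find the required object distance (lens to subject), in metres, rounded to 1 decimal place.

W: 131 m = 131000 mm.
Magnification m = w/W = dᵢ/dₒ; combined with 1/f = 1/dₒ + 1/dᵢ this gives dₒ = f·(1 + W/w).
dₒ = 34 mm × (1 + 131000/12.52) = 34 × 10464.2588 ≈ 355784.799 mm = 355.785 m.

355.8 m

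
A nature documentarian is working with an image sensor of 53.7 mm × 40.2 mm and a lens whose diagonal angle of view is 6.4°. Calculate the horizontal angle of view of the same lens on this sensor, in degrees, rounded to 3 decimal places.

5.125°

Sensor diagonal = √(53.7² + 40.2²) = √4499.7300 ≈ 67.0800 mm.
From the diagonal AOV: f = 67.0800 / (2·tan(3.2°)) = 67.0800 / 0.11182 ≈ 599.9071 mm.
Horizontal AOV = 2·arctan(53.7 / (2 × 599.9071)) = 2·arctan(0.04476) ≈ 5.1253°.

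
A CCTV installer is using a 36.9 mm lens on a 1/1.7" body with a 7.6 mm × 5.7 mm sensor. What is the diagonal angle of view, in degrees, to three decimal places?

Sensor diagonal = √(7.6² + 5.7²) = √90.2500 ≈ 9.5000 mm.
Angle of view α = 2·arctan(d/2f) with d = 9.5000 mm and f = 36.9 mm.
d/2f = 0.12873; arctan(0.12873) ≈ 7.3351°, so α ≈ 14.6703°.

14.670°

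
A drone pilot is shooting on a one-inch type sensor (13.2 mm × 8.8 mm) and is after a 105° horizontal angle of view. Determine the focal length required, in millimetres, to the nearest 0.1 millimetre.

5.1 mm

From α = 2·arctan(w/2f) we get f = w / (2·tan(α/2)).
With w = 13.2 mm and α/2 = 52.5°, tan(α/2) ≈ 1.30323, so f ≈ 13.2 / 2.60645 ≈ 5.0644 mm.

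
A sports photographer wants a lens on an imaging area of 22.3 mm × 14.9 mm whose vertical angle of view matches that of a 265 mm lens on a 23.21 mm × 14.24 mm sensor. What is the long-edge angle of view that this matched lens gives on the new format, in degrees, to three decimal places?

4.605°

Equal vertical AOV ⇒ f₂ = f₁ · 14.9/14.24 = 265 × 1.04635 ≈ 277.2823 mm.
Long-edge AOV on the new format = 2·arctan(22.3 / (2 × 277.2823)) = 2·arctan(0.04021) ≈ 4.6054°.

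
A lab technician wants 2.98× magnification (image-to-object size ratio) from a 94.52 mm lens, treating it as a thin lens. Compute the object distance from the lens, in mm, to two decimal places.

126.24 mm

With m = dᵢ/dₒ and 1/f = 1/dₒ + 1/dᵢ, substituting dᵢ = m·dₒ gives 1/f = (1 + 1/m)/dₒ, hence dₒ = f·(1 + 1/m).
dₒ = 94.52 × (1 + 1/2.98) = 94.52 × 1.33557 ≈ 126.238 mm.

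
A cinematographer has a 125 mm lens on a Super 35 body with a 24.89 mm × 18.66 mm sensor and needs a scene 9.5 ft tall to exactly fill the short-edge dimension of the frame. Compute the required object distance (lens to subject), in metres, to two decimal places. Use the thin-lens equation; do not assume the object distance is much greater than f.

19.52 m

W: 9.5 ft × 304.8 mm/ft = 2895.60 mm.
Magnification m = h/W = dᵢ/dₒ; combined with 1/f = 1/dₒ + 1/dᵢ this gives dₒ = f·(1 + W/h).
dₒ = 125 mm × (1 + 2895.6/18.66) = 125 × 156.1768 ≈ 19522.105 mm = 19.5221 m.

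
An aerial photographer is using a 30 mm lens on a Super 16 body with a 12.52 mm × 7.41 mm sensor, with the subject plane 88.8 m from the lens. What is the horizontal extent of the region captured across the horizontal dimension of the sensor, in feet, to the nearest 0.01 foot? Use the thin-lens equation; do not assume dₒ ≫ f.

121.54 ft

dₒ: 88.8 m = 88800 mm.
Similar triangles through the lens centre give W/dₒ = w/dᵢ; with 1/f = 1/dₒ + 1/dᵢ this gives W = w·(dₒ − f)/f.
W = 12.52 mm × (88800 − 30) / 30 = 12.52 × 2959.0000 ≈ 37046.680 mm = 37046.680/304.8 ft = 121.544 ft.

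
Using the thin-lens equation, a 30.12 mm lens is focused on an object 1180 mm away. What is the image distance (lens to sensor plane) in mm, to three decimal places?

30.909 mm

1/dᵢ = 1/f − 1/dₒ = 1/30.12 − 1/1180 = 0.0323531 mm⁻¹.
dᵢ = 1/0.0323531 ≈ 30.9090 mm.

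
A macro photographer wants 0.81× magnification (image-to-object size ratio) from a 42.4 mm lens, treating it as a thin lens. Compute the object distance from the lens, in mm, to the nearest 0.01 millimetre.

94.75 mm

With m = dᵢ/dₒ and 1/f = 1/dₒ + 1/dᵢ, substituting dᵢ = m·dₒ gives 1/f = (1 + 1/m)/dₒ, hence dₒ = f·(1 + 1/m).
dₒ = 42.4 × (1 + 1/0.81) = 42.4 × 2.23457 ≈ 94.746 mm.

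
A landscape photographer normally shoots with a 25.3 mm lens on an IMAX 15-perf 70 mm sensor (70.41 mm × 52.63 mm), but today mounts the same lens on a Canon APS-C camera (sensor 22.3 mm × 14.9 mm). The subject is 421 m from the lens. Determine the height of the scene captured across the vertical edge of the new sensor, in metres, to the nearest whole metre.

The focal length stays 25.3 mm; the relevant sensor dimension is now h = 14.9 mm. Object distance dₒ = 421 m = 421000 mm.
Thin-lens field height W = h·(dₒ − f)/f = 14.9 × (421000 − 25.3)/25.3 ≈ 247925.811 mm = 247.926 m.

248 m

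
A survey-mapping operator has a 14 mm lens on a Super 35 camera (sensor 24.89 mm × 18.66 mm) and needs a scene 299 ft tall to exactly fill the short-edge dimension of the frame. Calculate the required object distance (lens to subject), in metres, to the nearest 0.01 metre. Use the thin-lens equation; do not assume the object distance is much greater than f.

68.39 m

W: 299 ft × 304.8 mm/ft = 91135.20 mm.
Magnification m = h/W = dᵢ/dₒ; combined with 1/f = 1/dₒ + 1/dᵢ this gives dₒ = f·(1 + W/h).
dₒ = 14 mm × (1 + 91135.2/18.66) = 14 × 4884.9870 ≈ 68389.818 mm = 68.3898 m.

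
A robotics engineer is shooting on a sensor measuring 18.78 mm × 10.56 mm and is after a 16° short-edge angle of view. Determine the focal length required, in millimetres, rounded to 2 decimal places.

37.57 mm

From α = 2·arctan(h/2f) we get f = h / (2·tan(α/2)).
With h = 10.56 mm and α/2 = 8°, tan(α/2) ≈ 0.14054, so f ≈ 10.56 / 0.28108 ≈ 37.5692 mm.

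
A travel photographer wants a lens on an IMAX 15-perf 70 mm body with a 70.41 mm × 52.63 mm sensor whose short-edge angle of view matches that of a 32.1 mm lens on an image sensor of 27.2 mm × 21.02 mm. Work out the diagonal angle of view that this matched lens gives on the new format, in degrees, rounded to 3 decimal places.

Equal short-edge AOV ⇒ f₂ = f₁ · 52.63/21.02 = 32.1 × 2.50381 ≈ 80.3722 mm.
Sensor diagonal = √(70.41² + 52.63²) = √7727.4850 ≈ 87.9061 mm.
Diagonal AOV on the new format = 2·arctan(87.9061 / (2 × 80.3722)) = 2·arctan(0.54687) ≈ 57.3458°.

57.346°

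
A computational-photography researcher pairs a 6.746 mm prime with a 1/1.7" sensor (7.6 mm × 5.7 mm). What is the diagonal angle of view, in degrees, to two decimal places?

70.30°

Sensor diagonal = √(7.6² + 5.7²) = √90.2500 ≈ 9.5000 mm.
Angle of view α = 2·arctan(d/2f) with d = 9.5000 mm and f = 6.746 mm.
d/2f = 0.70412; arctan(0.70412) ≈ 35.1502°, so α ≈ 70.3004°.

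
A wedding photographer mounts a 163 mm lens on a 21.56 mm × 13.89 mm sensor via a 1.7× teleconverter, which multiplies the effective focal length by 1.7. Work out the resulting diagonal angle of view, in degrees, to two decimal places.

5.30°

Effective focal length f = 163 × 1.7 = 277.1 mm.
Sensor diagonal = √(21.56² + 13.89²) = √657.7657 ≈ 25.6469 mm.
α = 2·arctan(25.647 / (2 × 277.1)) = 2·arctan(0.04628) ≈ 5.2992°.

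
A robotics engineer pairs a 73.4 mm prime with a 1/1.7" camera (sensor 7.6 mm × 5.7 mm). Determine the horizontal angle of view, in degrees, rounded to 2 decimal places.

Angle of view α = 2·arctan(w/2f) with w = 7.6 mm and f = 73.4 mm.
w/2f = 0.05177; arctan(0.05177) ≈ 2.9636°, so α ≈ 5.9272°.

5.93°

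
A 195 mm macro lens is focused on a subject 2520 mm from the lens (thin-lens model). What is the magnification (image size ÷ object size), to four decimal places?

Thin lens: 1/f = 1/dₒ + 1/dᵢ → 1/dᵢ = 1/195 − 1/2520 = 0.0047314 mm⁻¹, so dᵢ ≈ 211.3548 mm.
Magnification m = dᵢ/dₒ = 211.3548/2520 ≈ 0.08387.

0.0839×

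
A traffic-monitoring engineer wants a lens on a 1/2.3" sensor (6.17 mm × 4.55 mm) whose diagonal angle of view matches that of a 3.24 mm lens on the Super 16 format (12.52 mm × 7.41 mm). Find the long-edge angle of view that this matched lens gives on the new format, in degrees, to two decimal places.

Sensor diagonal = √(12.52² + 7.41²) = √211.6585 ≈ 14.5485 mm.
Sensor diagonal = √(6.17² + 4.55²) = √58.7714 ≈ 7.6663 mm.
Equal diagonal AOV ⇒ f₂ = f₁ · 7.6663/14.5485 = 3.24 × 0.52694 ≈ 1.7073 mm.
Long-edge AOV on the new format = 2·arctan(6.17 / (2 × 1.7073)) = 2·arctan(1.80695) ≈ 122.0779°.

122.08°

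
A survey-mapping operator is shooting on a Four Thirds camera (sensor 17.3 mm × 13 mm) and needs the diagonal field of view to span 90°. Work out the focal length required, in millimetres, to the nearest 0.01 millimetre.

Sensor diagonal = √(17.3² + 13²) = √468.2900 ≈ 21.6400 mm.
From α = 2·arctan(d/2f) we get f = d / (2·tan(α/2)).
With d = 21.6400 mm and α/2 = 45°, tan(α/2) ≈ 1.00000, so f ≈ 21.6400 / 2.00000 ≈ 10.8200 mm.

10.82 mm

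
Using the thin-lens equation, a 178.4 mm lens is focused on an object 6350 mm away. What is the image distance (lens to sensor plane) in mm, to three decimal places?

1/dᵢ = 1/f − 1/dₒ = 1/178.4 − 1/6350 = 0.0054479 mm⁻¹.
dᵢ = 1/0.0054479 ≈ 183.5569 mm.

183.557 mm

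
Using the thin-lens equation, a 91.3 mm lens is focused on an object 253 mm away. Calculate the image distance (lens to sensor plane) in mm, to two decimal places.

142.85 mm

1/dᵢ = 1/f − 1/dₒ = 1/91.3 − 1/253 = 0.0070003 mm⁻¹.
dᵢ = 1/0.0070003 ≈ 142.8503 mm.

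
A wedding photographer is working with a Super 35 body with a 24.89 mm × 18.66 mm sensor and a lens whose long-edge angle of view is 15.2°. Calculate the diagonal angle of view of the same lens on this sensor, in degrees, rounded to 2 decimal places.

From the long-edge AOV: f = 24.89 / (2·tan(7.6°)) = 24.89 / 0.26686 ≈ 93.2709 mm.
Sensor diagonal = √(24.89² + 18.66²) = √967.7077 ≈ 31.1080 mm.
Diagonal AOV = 2·arctan(31.1080 / (2 × 93.2709)) = 2·arctan(0.16676) ≈ 18.9352°.

18.94°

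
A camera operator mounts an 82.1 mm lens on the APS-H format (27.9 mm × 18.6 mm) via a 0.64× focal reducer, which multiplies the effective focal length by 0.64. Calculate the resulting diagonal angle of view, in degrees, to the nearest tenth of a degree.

Effective focal length f = 82.1 × 0.64 = 52.544 mm.
Sensor diagonal = √(27.9² + 18.6²) = √1124.3700 ≈ 33.5316 mm.
α = 2·arctan(33.532 / (2 × 52.544)) = 2·arctan(0.31908) ≈ 35.3938°.

35.4°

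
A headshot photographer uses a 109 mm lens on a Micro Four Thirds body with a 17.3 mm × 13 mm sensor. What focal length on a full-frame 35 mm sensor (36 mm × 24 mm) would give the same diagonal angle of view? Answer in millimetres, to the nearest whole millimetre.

218 mm

Sensor diagonal = √(17.3² + 13²) = √468.2900 ≈ 21.6400 mm.
Sensor diagonal = √(36² + 24²) = √1872.0000 ≈ 43.2666 mm.
Equal angle of view means equal diagonal/f ratio, so f₂ = f₁ · (diagonal₂/diagonal₁) = 109 × 43.2666/21.6400.
f₂ = 109 × 1.99938 ≈ 217.932 mm.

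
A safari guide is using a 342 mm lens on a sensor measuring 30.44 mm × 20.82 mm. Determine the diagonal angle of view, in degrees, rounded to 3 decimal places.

6.172°

Sensor diagonal = √(30.44² + 20.82²) = √1360.0660 ≈ 36.8791 mm.
Angle of view α = 2·arctan(d/2f) with d = 36.8791 mm and f = 342 mm.
d/2f = 0.05392; arctan(0.05392) ≈ 3.0862°, so α ≈ 6.1724°.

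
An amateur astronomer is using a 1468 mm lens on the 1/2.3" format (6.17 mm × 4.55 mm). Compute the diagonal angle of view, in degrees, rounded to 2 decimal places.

0.30°

Sensor diagonal = √(6.17² + 4.55²) = √58.7714 ≈ 7.6663 mm.
Angle of view α = 2·arctan(d/2f) with d = 7.6663 mm and f = 1468 mm.
d/2f = 0.00261; arctan(0.00261) ≈ 0.1496°, so α ≈ 0.2992°.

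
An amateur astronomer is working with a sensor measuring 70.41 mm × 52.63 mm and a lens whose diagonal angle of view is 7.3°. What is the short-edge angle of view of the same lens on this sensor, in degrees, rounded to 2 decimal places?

Sensor diagonal = √(70.41² + 52.63²) = √7727.4850 ≈ 87.9061 mm.
From the diagonal AOV: f = 87.9061 / (2·tan(3.65°)) = 87.9061 / 0.12758 ≈ 689.0184 mm.
Short-edge AOV = 2·arctan(52.63 / (2 × 689.0184)) = 2·arctan(0.03819) ≈ 4.3744°.

4.37°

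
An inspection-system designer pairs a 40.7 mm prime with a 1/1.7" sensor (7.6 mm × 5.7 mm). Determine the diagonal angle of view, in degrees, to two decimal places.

Sensor diagonal = √(7.6² + 5.7²) = √90.2500 ≈ 9.5000 mm.
Angle of view α = 2·arctan(d/2f) with d = 9.5000 mm and f = 40.7 mm.
d/2f = 0.11671; arctan(0.11671) ≈ 6.6567°, so α ≈ 13.3135°.

13.31°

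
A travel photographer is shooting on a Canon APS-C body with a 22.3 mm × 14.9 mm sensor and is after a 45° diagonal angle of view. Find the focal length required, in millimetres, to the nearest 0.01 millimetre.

32.37 mm

Sensor diagonal = √(22.3² + 14.9²) = √719.3000 ≈ 26.8198 mm.
From α = 2·arctan(d/2f) we get f = d / (2·tan(α/2)).
With d = 26.8198 mm and α/2 = 22.5°, tan(α/2) ≈ 0.41421, so f ≈ 26.8198 / 0.82843 ≈ 32.3743 mm.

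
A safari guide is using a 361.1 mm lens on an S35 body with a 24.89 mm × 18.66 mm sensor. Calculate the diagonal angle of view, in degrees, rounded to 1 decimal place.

4.9°

Sensor diagonal = √(24.89² + 18.66²) = √967.7077 ≈ 31.1080 mm.
Angle of view α = 2·arctan(d/2f) with d = 31.1080 mm and f = 361.1 mm.
d/2f = 0.04307; arctan(0.04307) ≈ 2.4664°, so α ≈ 4.9329°.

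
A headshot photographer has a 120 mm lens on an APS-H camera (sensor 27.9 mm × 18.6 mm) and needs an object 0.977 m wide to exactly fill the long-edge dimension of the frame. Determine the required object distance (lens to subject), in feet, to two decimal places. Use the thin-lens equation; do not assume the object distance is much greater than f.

14.18 ft

W: 0.977 m = 977 mm.
Magnification m = w/W = dᵢ/dₒ; combined with 1/f = 1/dₒ + 1/dᵢ this gives dₒ = f·(1 + W/w).
dₒ = 120 mm × (1 + 977/27.9) = 120 × 36.0179 ≈ 4322.151 mm = 4322.151/304.8 ft = 14.1803 ft.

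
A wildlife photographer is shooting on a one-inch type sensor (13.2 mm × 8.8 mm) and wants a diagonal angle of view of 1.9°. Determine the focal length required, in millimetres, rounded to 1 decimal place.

Sensor diagonal = √(13.2² + 8.8²) = √251.6800 ≈ 15.8644 mm.
From α = 2·arctan(d/2f) we get f = d / (2·tan(α/2)).
With d = 15.8644 mm and α/2 = 0.95°, tan(α/2) ≈ 0.01658, so f ≈ 15.8644 / 0.03316 ≈ 478.3586 mm.

478.4 mm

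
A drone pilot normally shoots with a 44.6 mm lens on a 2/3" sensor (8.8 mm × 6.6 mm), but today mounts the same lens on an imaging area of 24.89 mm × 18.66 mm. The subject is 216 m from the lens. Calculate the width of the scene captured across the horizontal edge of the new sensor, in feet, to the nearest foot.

The focal length stays 44.6 mm; the relevant sensor dimension is now w = 24.89 mm. Object distance dₒ = 216 m = 216000 mm.
Thin-lens field width W = w·(dₒ − f)/f = 24.89 × (216000 − 44.6)/44.6 ≈ 120518.608 mm = 120518.608/304.8 ft = 395.402 ft.

395 ft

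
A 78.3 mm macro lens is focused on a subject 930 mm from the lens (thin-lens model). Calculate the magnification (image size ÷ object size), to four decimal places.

0.0919×

Thin lens: 1/f = 1/dₒ + 1/dᵢ → 1/dᵢ = 1/78.3 − 1/930 = 0.0116961 mm⁻¹, so dᵢ ≈ 85.4984 mm.
Magnification m = dᵢ/dₒ = 85.4984/930 ≈ 0.09193.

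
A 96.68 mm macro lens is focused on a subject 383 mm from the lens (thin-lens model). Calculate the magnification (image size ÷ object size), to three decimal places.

Thin lens: 1/f = 1/dₒ + 1/dᵢ → 1/dᵢ = 1/96.68 − 1/383 = 0.0077324 mm⁻¹, so dᵢ ≈ 129.3254 mm.
Magnification m = dᵢ/dₒ = 129.3254/383 ≈ 0.33766.

0.338×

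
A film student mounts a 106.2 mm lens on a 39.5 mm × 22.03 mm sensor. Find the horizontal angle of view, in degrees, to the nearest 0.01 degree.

Angle of view α = 2·arctan(w/2f) with w = 39.5 mm and f = 106.2 mm.
w/2f = 0.18597; arctan(0.18597) ≈ 10.5349°, so α ≈ 21.0699°.

21.07°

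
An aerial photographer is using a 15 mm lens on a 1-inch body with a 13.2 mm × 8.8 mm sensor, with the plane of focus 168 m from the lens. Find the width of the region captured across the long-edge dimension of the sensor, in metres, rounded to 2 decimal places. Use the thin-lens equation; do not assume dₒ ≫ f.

147.83 m

dₒ: 168 m = 168000 mm.
Similar triangles through the lens centre give W/dₒ = w/dᵢ; with 1/f = 1/dₒ + 1/dᵢ this gives W = w·(dₒ − f)/f.
W = 13.2 mm × (168000 − 15) / 15 = 13.2 × 11199.0000 ≈ 147826.800 mm = 147.827 m.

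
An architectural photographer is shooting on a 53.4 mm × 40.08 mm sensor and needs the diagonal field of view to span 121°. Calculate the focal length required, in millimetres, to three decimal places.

Sensor diagonal = √(53.4² + 40.08²) = √4457.9664 ≈ 66.7680 mm.
From α = 2·arctan(d/2f) we get f = d / (2·tan(α/2)).
With d = 66.7680 mm and α/2 = 60.5°, tan(α/2) ≈ 1.76749, so f ≈ 66.7680 / 3.53499 ≈ 18.8878 mm.

18.888 mm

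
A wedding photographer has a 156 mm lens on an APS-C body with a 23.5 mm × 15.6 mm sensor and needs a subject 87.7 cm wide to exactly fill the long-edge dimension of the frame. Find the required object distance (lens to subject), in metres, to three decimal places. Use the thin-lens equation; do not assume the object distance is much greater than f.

5.978 m

W: 87.7 cm = 877 mm.
Magnification m = w/W = dᵢ/dₒ; combined with 1/f = 1/dₒ + 1/dᵢ this gives dₒ = f·(1 + W/w).
dₒ = 156 mm × (1 + 877/23.5) = 156 × 38.3191 ≈ 5977.787 mm = 5.97779 m.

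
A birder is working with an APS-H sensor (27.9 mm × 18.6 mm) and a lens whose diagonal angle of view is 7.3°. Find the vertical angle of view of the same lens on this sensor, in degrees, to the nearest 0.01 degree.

4.05°

Sensor diagonal = √(27.9² + 18.6²) = √1124.3700 ≈ 33.5316 mm.
From the diagonal AOV: f = 33.5316 / (2·tan(3.65°)) = 33.5316 / 0.12758 ≈ 262.8248 mm.
Vertical AOV = 2·arctan(18.6 / (2 × 262.8248)) = 2·arctan(0.03538) ≈ 4.0531°.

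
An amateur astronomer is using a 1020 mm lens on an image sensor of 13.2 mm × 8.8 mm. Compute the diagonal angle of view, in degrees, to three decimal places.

0.891°

Sensor diagonal = √(13.2² + 8.8²) = √251.6800 ≈ 15.8644 mm.
Angle of view α = 2·arctan(d/2f) with d = 15.8644 mm and f = 1020 mm.
d/2f = 0.00778; arctan(0.00778) ≈ 0.4456°, so α ≈ 0.8911°.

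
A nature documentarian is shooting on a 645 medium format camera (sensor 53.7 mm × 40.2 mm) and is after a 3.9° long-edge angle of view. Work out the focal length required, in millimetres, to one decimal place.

From α = 2·arctan(w/2f) we get f = w / (2·tan(α/2)).
With w = 53.7 mm and α/2 = 1.95°, tan(α/2) ≈ 0.03405, so f ≈ 53.7 / 0.06809 ≈ 788.6142 mm.

788.6 mm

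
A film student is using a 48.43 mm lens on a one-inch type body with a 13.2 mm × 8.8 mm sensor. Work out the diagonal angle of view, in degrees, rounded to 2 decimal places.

18.60°

Sensor diagonal = √(13.2² + 8.8²) = √251.6800 ≈ 15.8644 mm.
Angle of view α = 2·arctan(d/2f) with d = 15.8644 mm and f = 48.43 mm.
d/2f = 0.16379; arctan(0.16379) ≈ 9.3017°, so α ≈ 18.6034°.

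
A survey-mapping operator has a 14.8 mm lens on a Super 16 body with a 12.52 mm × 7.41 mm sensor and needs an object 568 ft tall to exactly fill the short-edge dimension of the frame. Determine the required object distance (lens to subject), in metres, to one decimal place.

W: 568 ft × 304.8 mm/ft = 173126.39 mm.
Magnification m = h/W = dᵢ/dₒ; combined with 1/f = 1/dₒ + 1/dᵢ this gives dₒ = f·(1 + W/h).
dₒ = 14.8 mm × (1 + 173126/7.41) = 14.8 × 23364.8859 ≈ 345800.311 mm = 345.8 m.

345.8 m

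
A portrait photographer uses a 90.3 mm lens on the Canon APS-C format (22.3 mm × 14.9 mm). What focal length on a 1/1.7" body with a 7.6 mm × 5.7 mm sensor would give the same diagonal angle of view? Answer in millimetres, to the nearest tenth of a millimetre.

32.0 mm

Sensor diagonal = √(22.3² + 14.9²) = √719.3000 ≈ 26.8198 mm.
Sensor diagonal = √(7.6² + 5.7²) = √90.2500 ≈ 9.5000 mm.
Equal angle of view means equal diagonal/f ratio, so f₂ = f₁ · (diagonal₂/diagonal₁) = 90.3 × 9.5000/26.8198.
f₂ = 90.3 × 0.35422 ≈ 31.986 mm.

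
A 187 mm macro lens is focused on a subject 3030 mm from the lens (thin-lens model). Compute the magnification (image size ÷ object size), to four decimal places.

0.0658×

Thin lens: 1/f = 1/dₒ + 1/dᵢ → 1/dᵢ = 1/187 − 1/3030 = 0.0050176 mm⁻¹, so dᵢ ≈ 199.3000 mm.
Magnification m = dᵢ/dₒ = 199.3000/3030 ≈ 0.06578.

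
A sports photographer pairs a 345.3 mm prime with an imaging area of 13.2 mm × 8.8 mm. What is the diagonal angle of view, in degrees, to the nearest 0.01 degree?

Sensor diagonal = √(13.2² + 8.8²) = √251.6800 ≈ 15.8644 mm.
Angle of view α = 2·arctan(d/2f) with d = 15.8644 mm and f = 345.3 mm.
d/2f = 0.02297; arctan(0.02297) ≈ 1.3160°, so α ≈ 2.6319°.

2.63°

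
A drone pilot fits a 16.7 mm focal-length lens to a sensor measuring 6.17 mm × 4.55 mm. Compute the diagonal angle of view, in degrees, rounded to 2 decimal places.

25.85°

Sensor diagonal = √(6.17² + 4.55²) = √58.7714 ≈ 7.6663 mm.
Angle of view α = 2·arctan(d/2f) with d = 7.6663 mm and f = 16.7 mm.
d/2f = 0.22953; arctan(0.22953) ≈ 12.9271°, so α ≈ 25.8542°.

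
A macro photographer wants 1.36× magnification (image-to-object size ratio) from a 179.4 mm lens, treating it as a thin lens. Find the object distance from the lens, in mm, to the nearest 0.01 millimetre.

With m = dᵢ/dₒ and 1/f = 1/dₒ + 1/dᵢ, substituting dᵢ = m·dₒ gives 1/f = (1 + 1/m)/dₒ, hence dₒ = f·(1 + 1/m).
dₒ = 179.4 × (1 + 1/1.36) = 179.4 × 1.73529 ≈ 311.312 mm.

311.31 mm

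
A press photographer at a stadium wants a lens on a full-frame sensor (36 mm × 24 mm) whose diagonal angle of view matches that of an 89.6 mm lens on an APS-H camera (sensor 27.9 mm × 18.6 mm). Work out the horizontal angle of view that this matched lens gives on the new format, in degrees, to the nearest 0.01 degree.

Sensor diagonal = √(27.9² + 18.6²) = √1124.3700 ≈ 33.5316 mm.
Sensor diagonal = √(36² + 24²) = √1872.0000 ≈ 43.2666 mm.
Equal diagonal AOV ⇒ f₂ = f₁ · 43.2666/33.5316 = 89.6 × 1.29032 ≈ 115.6129 mm.
Horizontal AOV on the new format = 2·arctan(36 / (2 × 115.6129)) = 2·arctan(0.15569) ≈ 17.6989°.

17.70°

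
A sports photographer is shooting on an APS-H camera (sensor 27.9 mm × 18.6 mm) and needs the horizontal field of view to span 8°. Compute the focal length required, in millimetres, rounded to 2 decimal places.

From α = 2·arctan(w/2f) we get f = w / (2·tan(α/2)).
With w = 27.9 mm and α/2 = 4°, tan(α/2) ≈ 0.06993, so f ≈ 27.9 / 0.13985 ≈ 199.4943 mm.

199.49 mm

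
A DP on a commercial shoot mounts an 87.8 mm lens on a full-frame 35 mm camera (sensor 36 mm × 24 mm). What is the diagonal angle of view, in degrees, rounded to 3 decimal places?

27.683°

Sensor diagonal = √(36² + 24²) = √1872.0000 ≈ 43.2666 mm.
Angle of view α = 2·arctan(d/2f) with d = 43.2666 mm and f = 87.8 mm.
d/2f = 0.24639; arctan(0.24639) ≈ 13.8416°, so α ≈ 27.6831°.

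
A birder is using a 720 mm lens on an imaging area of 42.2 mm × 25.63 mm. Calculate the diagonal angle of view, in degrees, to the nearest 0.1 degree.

3.9°

Sensor diagonal = √(42.2² + 25.63²) = √2437.7369 ≈ 49.3734 mm.
Angle of view α = 2·arctan(d/2f) with d = 49.3734 mm and f = 720 mm.
d/2f = 0.03429; arctan(0.03429) ≈ 1.9637°, so α ≈ 3.9275°.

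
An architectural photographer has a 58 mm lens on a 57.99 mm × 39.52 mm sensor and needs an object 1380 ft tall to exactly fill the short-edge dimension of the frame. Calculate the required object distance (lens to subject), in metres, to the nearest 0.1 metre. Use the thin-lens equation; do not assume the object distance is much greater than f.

W: 1380 ft × 304.8 mm/ft = 420623.99 mm.
Magnification m = h/W = dᵢ/dₒ; combined with 1/f = 1/dₒ + 1/dᵢ this gives dₒ = f·(1 + W/h).
dₒ = 58 mm × (1 + 420624/39.52) = 58 × 10644.3195 ≈ 617370.531 mm = 617.371 m.

617.4 m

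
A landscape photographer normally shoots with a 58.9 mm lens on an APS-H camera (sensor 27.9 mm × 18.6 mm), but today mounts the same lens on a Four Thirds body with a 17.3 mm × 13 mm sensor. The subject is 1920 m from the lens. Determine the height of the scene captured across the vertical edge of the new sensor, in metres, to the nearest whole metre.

424 m

The focal length stays 58.9 mm; the relevant sensor dimension is now h = 13 mm. Object distance dₒ = 1920 m = 1.92e+06 mm.
Thin-lens field height W = h·(dₒ − f)/f = 13 × (1.92e+06 − 58.9)/58.9 ≈ 423756.100 mm = 423.756 m.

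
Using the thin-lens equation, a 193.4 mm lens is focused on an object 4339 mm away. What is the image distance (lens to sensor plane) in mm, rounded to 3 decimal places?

202.422 mm

1/dᵢ = 1/f − 1/dₒ = 1/193.4 − 1/4339 = 0.0049402 mm⁻¹.
dᵢ = 1/0.0049402 ≈ 202.4225 mm.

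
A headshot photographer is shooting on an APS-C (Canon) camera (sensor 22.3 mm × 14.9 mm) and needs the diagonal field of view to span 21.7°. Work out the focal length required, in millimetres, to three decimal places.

Sensor diagonal = √(22.3² + 14.9²) = √719.3000 ≈ 26.8198 mm.
From α = 2·arctan(d/2f) we get f = d / (2·tan(α/2)).
With d = 26.8198 mm and α/2 = 10.85°, tan(α/2) ≈ 0.19166, so f ≈ 26.8198 / 0.38333 ≈ 69.9653 mm.

69.965 mm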